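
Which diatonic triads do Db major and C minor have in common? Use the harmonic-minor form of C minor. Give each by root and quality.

Fm, Ab

Triads in Db major: Db (I), Ebm (ii), Fm (iii), Gb (IV), Ab (V), Bbm (vi), Cdim (vii°).
Triads in C minor (harmonic minor): Cm (i), Ddim (ii°), Ebaug (III+), Fm (iv), G (V), Ab (VI), Bdim (vii°).
Shared triads with their functions: Fm (iii in Db major, iv in C minor); Ab (V in Db major, VI in C minor).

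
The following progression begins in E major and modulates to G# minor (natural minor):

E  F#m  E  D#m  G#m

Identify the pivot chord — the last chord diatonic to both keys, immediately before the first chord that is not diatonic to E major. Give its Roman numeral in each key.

E — I in E major, VI in G# minor

Chords diatonic to E major: E, F#m, G#m, A, B, C#m, D#dim.
Reading the progression, the first chord not in that set is D#m, so the modulation leaves E major there.
The chord immediately before D#m is E, which is diatonic to both keys: I in E major and VI in G# minor.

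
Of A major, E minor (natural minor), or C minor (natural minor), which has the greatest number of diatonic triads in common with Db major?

C minor

Triads of Db major: Db (I), Ebm (ii), Fm (iii), Gb (IV), Ab (V), Bbm (vi), Cdim (vii°).
A major shares 0: none.
E minor (natural minor) shares 0: none.
C minor (natural minor) shares 2: Fm, Ab.
The most common triads (2) are shared with C minor.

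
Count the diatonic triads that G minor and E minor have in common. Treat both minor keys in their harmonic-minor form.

1

Diatonic triads of G minor (harmonic minor): G minor (i), A diminished (ii°), B♭ augmented (III+), C minor (iv), D major (V), E♭ major (VI), F♯ diminished (vii°).
Diatonic triads of E minor (harmonic minor): E minor (i), F♯ diminished (ii°), G augmented (III+), A minor (iv), B major (V), C major (VI), D♯ diminished (vii°).
Matching root and quality in both lists: F♯ diminished.
That gives 1 common triad.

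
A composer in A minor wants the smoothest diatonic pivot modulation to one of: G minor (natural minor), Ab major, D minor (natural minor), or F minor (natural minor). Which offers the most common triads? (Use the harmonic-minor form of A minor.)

D minor

Triads of A minor (harmonic minor): A minor (i), B diminished (ii°), C augmented (III+), D minor (iv), E major (V), F major (VI), G# diminished (vii°).
G minor (natural minor) shares 2: Dm, F.
Ab major shares 0: none.
D minor (natural minor) shares 3: Am, Dm, F.
F minor (natural minor) shares 0: none.
The most common triads (3) are shared with D minor.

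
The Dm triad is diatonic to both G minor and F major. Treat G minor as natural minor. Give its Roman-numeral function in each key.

The scale of G minor (natural minor) is G A Bb C D Eb F; D is degree 5, and the triad built there (D-F-A) is minor, so it is v.
The scale of F major is F G A Bb C D E; D is degree 6, and the triad built there (D-F-A) is minor, so it is vi.

v in G minor; vi in F major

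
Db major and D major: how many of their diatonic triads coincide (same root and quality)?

0

Diatonic triads of Db major: Db (I), Ebm (ii), Fm (iii), Gb (IV), Ab (V), Bbm (vi), Cdim (vii°).
Diatonic triads of D major: D (I), Em (ii), F#m (iii), G (IV), A (V), Bm (vi), C#dim (vii°).
No triad has the same root and quality in both keys.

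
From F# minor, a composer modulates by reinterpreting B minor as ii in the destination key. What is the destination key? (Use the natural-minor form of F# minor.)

A major

The numeral ii denotes a minor triad on scale degree 2. With B on degree 2, the tonic of the new key is A.
Degree 2 carries a minor triad in major keys, so the destination is A major.
Check: the diatonic triads of A major are A (I), Bm (ii), C#m (iii), D (IV), E (V), F#m (vi), G#dim (vii°) — B minor is indeed ii.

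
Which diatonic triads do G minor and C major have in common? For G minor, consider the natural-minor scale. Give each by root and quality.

Triads in G minor (natural minor): Gm (i), Adim (ii°), Bb (III), Cm (iv), Dm (v), Eb (VI), F (VII).
Triads in C major: C (I), Dm (ii), Em (iii), F (IV), G (V), Am (vi), Bdim (vii°).
Shared triads with their functions: Dm (v in G minor, ii in C major); F (VII in G minor, IV in C major).

Dm, F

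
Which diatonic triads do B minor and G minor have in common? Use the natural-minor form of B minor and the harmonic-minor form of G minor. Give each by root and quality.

D

Triads in B minor (natural minor): Bm (i), C#dim (ii°), D (III), Em (iv), F#m (v), G (VI), A (VII).
Triads in G minor (harmonic minor): Gm (i), Adim (ii°), Bbaug (III+), Cm (iv), D (V), Eb (VI), F#dim (vii°).
Shared triads with their functions: D (III in B minor, V in G minor).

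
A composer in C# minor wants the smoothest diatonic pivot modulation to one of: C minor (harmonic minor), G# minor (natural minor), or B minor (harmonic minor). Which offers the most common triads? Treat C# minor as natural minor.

G# minor

Triads of C# minor (natural minor): C#m (i), D#dim (ii°), E (III), F#m (iv), G#m (v), A (VI), B (VII).
C minor (harmonic minor) shares 0: none.
G# minor (natural minor) shares 4: C#m, E, G#m, B.
B minor (harmonic minor) shares 0: none.
The most common triads (4) are shared with G# minor.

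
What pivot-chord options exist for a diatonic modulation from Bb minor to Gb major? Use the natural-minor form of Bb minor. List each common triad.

Triads in Bb minor (natural minor): Bbm (i), Cdim (ii°), Db (III), Ebm (iv), Fm (v), Gb (VI), Ab (VII).
Triads in Gb major: Gb (I), Abm (ii), Bbm (iii), Cb (IV), Db (V), Ebm (vi), Fdim (vii°).
Shared triads with their functions: Bbm (i in Bb minor, iii in Gb major); Db (III in Bb minor, V in Gb major); Ebm (iv in Bb minor, vi in Gb major); Gb (VI in Bb minor, I in Gb major).

Bbm, Db, Ebm, Gb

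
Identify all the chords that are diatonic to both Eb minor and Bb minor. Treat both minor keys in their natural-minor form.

Ebm, Gb, Bbm, Db

Triads in Eb minor (natural minor): Ebm (i), Fdim (ii°), Gb (III), Abm (iv), Bbm (v), Cb (VI), Db (VII).
Triads in Bb minor (natural minor): Bbm (i), Cdim (ii°), Db (III), Ebm (iv), Fm (v), Gb (VI), Ab (VII).
Shared triads with their functions: Ebm (i in Eb minor, iv in Bb minor); Gb (III in Eb minor, VI in Bb minor); Bbm (v in Eb minor, i in Bb minor); Db (VII in Eb minor, III in Bb minor).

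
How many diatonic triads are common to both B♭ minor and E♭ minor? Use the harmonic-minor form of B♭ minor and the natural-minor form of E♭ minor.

3

Diatonic triads of B♭ minor (harmonic minor): B♭m (i), Cdim (ii°), D♭aug (III+), E♭m (iv), F (V), G♭ (VI), Adim (vii°).
Diatonic triads of E♭ minor (natural minor): E♭m (i), Fdim (ii°), G♭ (III), A♭m (iv), B♭m (v), C♭ (VI), D♭ (VII).
Matching root and quality in both lists: B♭m, E♭m, G♭.
That gives 3 common triads.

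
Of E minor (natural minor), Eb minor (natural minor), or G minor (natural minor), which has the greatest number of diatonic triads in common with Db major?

Eb minor

Triads of Db major: Db major (I), Eb minor (ii), F minor (iii), Gb major (IV), Ab major (V), Bb minor (vi), C diminished (vii°).
E minor (natural minor) shares 0: none.
Eb minor (natural minor) shares 4: Db, Ebm, Gb, Bbm.
G minor (natural minor) shares 0: none.
The most common triads (4) are shared with Eb minor.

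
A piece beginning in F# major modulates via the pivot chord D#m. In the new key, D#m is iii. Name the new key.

B major

The numeral iii denotes a minor triad on scale degree 3. With D# on degree 3, the tonic of the new key is B.
Degree 3 carries a minor triad in major keys, so the destination is B major.
Check: the diatonic triads of B major are B (I), C#m (ii), D#m (iii), E (IV), F# (V), G#m (vi), A#dim (vii°) — D#m is indeed iii.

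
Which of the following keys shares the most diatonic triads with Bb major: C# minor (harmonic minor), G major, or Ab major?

Triads of Bb major: Bb major (I), C minor (ii), D minor (iii), Eb major (IV), F major (V), G minor (vi), A diminished (vii°).
C# minor (harmonic minor) shares 0: none.
G major shares 0: none.
Ab major shares 2: Cm, Eb.
The most common triads (2) are shared with Ab major.

Ab major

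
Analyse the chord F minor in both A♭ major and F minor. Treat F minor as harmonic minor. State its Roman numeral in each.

The scale of A♭ major is A♭ B♭ C D♭ E♭ F G; F is degree 6, and the triad built there (F-A♭-C) is minor, so it is vi.
The scale of F minor (harmonic minor) is F G A♭ B♭ C D♭ E; F is degree 1, and the triad built there (F-A♭-C) is minor, so it is i.

vi in A♭ major; i in F minor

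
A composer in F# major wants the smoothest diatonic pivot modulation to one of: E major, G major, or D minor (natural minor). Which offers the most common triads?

Triads of F# major: F# (I), G#m (ii), A#m (iii), B (IV), C# (V), D#m (vi), E#dim (vii°).
E major shares 2: G#m, B.
G major shares 0: none.
D minor (natural minor) shares 0: none.
The most common triads (2) are shared with E major.

E major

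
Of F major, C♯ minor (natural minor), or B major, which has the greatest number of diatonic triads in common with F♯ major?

Triads of F♯ major: F♯ major (I), G♯ minor (ii), A♯ minor (iii), B major (IV), C♯ major (V), D♯ minor (vi), E♯ diminished (vii°).
F major shares 0: none.
C♯ minor (natural minor) shares 2: G♯m, B.
B major shares 4: F♯, G♯m, B, D♯m.
The most common triads (4) are shared with B major.

B major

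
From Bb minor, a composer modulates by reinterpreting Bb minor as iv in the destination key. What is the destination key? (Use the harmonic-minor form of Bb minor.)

F minor

The numeral iv denotes a minor triad on scale degree 4. With Bb on degree 4, the tonic of the new key is F.
Degree 4 carries a minor triad in minor keys, so the destination is F minor.
Check: the diatonic triads of F minor (natural minor) are Fm (i), Gdim (ii°), Ab (III), Bbm (iv), Cm (v), Db (VI), Eb (VII) — Bb minor is indeed iv.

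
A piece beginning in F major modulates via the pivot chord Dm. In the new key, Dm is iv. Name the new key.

A minor

The numeral iv denotes a minor triad on scale degree 4. With D on degree 4, the tonic of the new key is A.
Degree 4 carries a minor triad in minor keys, so the destination is A minor.
Check: the diatonic triads of A minor (natural minor) are Am (i), Bdim (ii°), C (III), Dm (iv), Em (v), F (VI), G (VII) — Dm is indeed iv.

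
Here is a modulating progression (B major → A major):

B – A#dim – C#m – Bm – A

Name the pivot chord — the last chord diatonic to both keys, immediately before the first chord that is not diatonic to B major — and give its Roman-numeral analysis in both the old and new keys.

Chords diatonic to B major: B, C#m, D#m, E, F#, G#m, A#dim.
Reading the progression, the first chord not in that set is Bm, so the modulation leaves B major there.
The chord immediately before Bm is C#m, which is diatonic to both keys: ii in B major and iii in A major.

C#m — ii in B major, iii in A major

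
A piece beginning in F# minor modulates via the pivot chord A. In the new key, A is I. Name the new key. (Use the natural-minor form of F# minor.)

A major

The numeral I denotes a major triad on scale degree 1. With A on degree 1, the tonic of the new key is A.
Degree 1 carries a major triad in major keys, so the destination is A major.
Check: the diatonic triads of A major are A (I), Bm (ii), C#m (iii), D (IV), E (V), F#m (vi), G#dim (vii°) — A is indeed I.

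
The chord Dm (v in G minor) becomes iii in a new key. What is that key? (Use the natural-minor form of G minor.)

The numeral iii denotes a minor triad on scale degree 3. With D on degree 3, the tonic of the new key is Bb.
Degree 3 carries a minor triad in major keys, so the destination is Bb major.
Check: the diatonic triads of Bb major are Bb (I), Cm (ii), Dm (iii), Eb (IV), F (V), Gm (vi), Adim (vii°) — Dm is indeed iii.

Bb major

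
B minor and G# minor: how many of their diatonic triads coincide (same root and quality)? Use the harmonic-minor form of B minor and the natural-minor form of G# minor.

2

Diatonic triads of B minor (harmonic minor): B minor (i), C# diminished (ii°), D augmented (III+), E minor (iv), F# major (V), G major (VI), A# diminished (vii°).
Diatonic triads of G# minor (natural minor): G# minor (i), A# diminished (ii°), B major (III), C# minor (iv), D# minor (v), E major (VI), F# major (VII).
Matching root and quality in both lists: F# major, A# diminished.
That gives 2 common triads.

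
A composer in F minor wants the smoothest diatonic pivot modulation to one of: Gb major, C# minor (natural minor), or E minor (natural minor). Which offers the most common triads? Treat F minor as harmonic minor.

Gb major

Triads of F minor (harmonic minor): F minor (i), G diminished (ii°), Ab augmented (III+), Bb minor (iv), C major (V), Db major (VI), E diminished (vii°).
Gb major shares 2: Bbm, Db.
C# minor (natural minor) shares 0: none.
E minor (natural minor) shares 1: C.
The most common triads (2) are shared with Gb major.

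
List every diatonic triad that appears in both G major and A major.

Triads in G major: G (I), Am (ii), Bm (iii), C (IV), D (V), Em (vi), F#dim (vii°).
Triads in A major: A (I), Bm (ii), C#m (iii), D (IV), E (V), F#m (vi), G#dim (vii°).
Shared triads with their functions: Bm (iii in G major, ii in A major); D (V in G major, IV in A major).

Bm, D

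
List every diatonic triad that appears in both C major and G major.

C, Em, G, Am

Triads in C major: C (I), Dm (ii), Em (iii), F (IV), G (V), Am (vi), Bdim (vii°).
Triads in G major: G (I), Am (ii), Bm (iii), C (IV), D (V), Em (vi), F#dim (vii°).
Shared triads with their functions: C (I in C major, IV in G major); Em (iii in C major, vi in G major); G (V in C major, I in G major); Am (vi in C major, ii in G major).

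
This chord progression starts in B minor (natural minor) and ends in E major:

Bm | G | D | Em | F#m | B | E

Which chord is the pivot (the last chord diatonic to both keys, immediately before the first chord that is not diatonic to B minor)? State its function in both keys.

Chords diatonic to B minor: Bm, C#dim, D, Em, F#m, G, A.
Reading the progression, the first chord not in that set is B, so the modulation leaves B minor there.
The chord immediately before B is F#m, which is diatonic to both keys: v in B minor and ii in E major.

F#m — v in B minor, ii in E major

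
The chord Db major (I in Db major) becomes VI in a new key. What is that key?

The numeral VI denotes a major triad on scale degree 6. With Db on degree 6, the tonic of the new key is F.
Degree 6 carries a major triad in minor keys, so the destination is F minor.
Check: the diatonic triads of F minor (natural minor) are Fm (i), Gdim (ii°), Ab (III), Bbm (iv), Cm (v), Db (VI), Eb (VII) — Db major is indeed VI.

F minor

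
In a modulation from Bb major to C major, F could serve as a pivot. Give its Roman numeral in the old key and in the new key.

V in Bb major; IV in C major

The scale of Bb major is Bb C D Eb F G A; F is degree 5, and the triad built there (F-A-C) is major, so it is V.
The scale of C major is C D E F G A B; F is degree 4, and the triad built there (F-A-C) is major, so it is IV.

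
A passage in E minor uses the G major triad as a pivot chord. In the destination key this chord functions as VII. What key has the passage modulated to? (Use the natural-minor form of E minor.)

The numeral VII denotes a major triad on scale degree 7. With G on degree 7, the tonic of the new key is A.
Degree 7 carries a major triad in natural-minor keys, so the destination is A minor.
Check: the diatonic triads of A minor (natural minor) are Am (i), Bdim (ii°), C (III), Dm (iv), Em (v), F (VI), G (VII) — G major is indeed VII.

A minor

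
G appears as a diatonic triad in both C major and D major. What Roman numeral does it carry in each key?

V in C major; IV in D major

The scale of C major is C D E F G A B; G is degree 5, and the triad built there (G-B-D) is major, so it is V.
The scale of D major is D E F♯ G A B C♯; G is degree 4, and the triad built there (G-B-D) is major, so it is IV.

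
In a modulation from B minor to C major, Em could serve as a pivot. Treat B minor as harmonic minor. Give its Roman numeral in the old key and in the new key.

iv in B minor; iii in C major

The scale of B minor (harmonic minor) is B C♯ D E F♯ G A♯; E is degree 4, and the triad built there (E-G-B) is minor, so it is iv.
The scale of C major is C D E F G A B; E is degree 3, and the triad built there (E-G-B) is minor, so it is iii.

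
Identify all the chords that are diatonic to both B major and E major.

B, C#m, E, G#m

Triads in B major: B (I), C#m (ii), D#m (iii), E (IV), F# (V), G#m (vi), A#dim (vii°).
Triads in E major: E (I), F#m (ii), G#m (iii), A (IV), B (V), C#m (vi), D#dim (vii°).
Shared triads with their functions: B (I in B major, V in E major); C#m (ii in B major, vi in E major); E (IV in B major, I in E major); G#m (vi in B major, iii in E major).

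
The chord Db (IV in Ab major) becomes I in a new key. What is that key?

Db major

The numeral I denotes a major triad on scale degree 1. With Db on degree 1, the tonic of the new key is Db.
Degree 1 carries a major triad in major keys, so the destination is Db major.
Check: the diatonic triads of Db major are Db (I), Ebm (ii), Fm (iii), Gb (IV), Ab (V), Bbm (vi), Cdim (vii°) — Db is indeed I.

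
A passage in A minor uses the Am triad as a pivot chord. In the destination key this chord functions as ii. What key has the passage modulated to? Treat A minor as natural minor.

G major

The numeral ii denotes a minor triad on scale degree 2. With A on degree 2, the tonic of the new key is G.
Degree 2 carries a minor triad in major keys, so the destination is G major.
Check: the diatonic triads of G major are G (I), Am (ii), Bm (iii), C (IV), D (V), Em (vi), F♯dim (vii°) — Am is indeed ii.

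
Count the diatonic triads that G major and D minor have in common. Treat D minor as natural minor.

2

Diatonic triads of G major: G major (I), A minor (ii), B minor (iii), C major (IV), D major (V), E minor (vi), F# diminished (vii°).
Diatonic triads of D minor (natural minor): D minor (i), E diminished (ii°), F major (III), G minor (iv), A minor (v), Bb major (VI), C major (VII).
Matching root and quality in both lists: A minor, C major.
That gives 2 common triads.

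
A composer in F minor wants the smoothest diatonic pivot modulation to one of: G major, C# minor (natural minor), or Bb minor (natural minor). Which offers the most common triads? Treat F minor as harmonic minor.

Bb minor

Triads of F minor (harmonic minor): Fm (i), Gdim (ii°), Abaug (III+), Bbm (iv), C (V), Db (VI), Edim (vii°).
G major shares 1: C.
C# minor (natural minor) shares 0: none.
Bb minor (natural minor) shares 3: Fm, Bbm, Db.
The most common triads (3) are shared with Bb minor.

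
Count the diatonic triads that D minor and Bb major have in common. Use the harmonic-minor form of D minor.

3

Diatonic triads of D minor (harmonic minor): Dm (i), Edim (ii°), Faug (III+), Gm (iv), A (V), Bb (VI), C#dim (vii°).
Diatonic triads of Bb major: Bb (I), Cm (ii), Dm (iii), Eb (IV), F (V), Gm (vi), Adim (vii°).
Matching root and quality in both lists: Dm, Gm, Bb.
That gives 3 common triads.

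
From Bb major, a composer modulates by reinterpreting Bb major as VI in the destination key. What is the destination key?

The numeral VI denotes a major triad on scale degree 6. With Bb on degree 6, the tonic of the new key is D.
Degree 6 carries a major triad in minor keys, so the destination is D minor.
Check: the diatonic triads of D minor (natural minor) are Dm (i), Edim (ii°), F (III), Gm (iv), Am (v), Bb (VI), C (VII) — Bb major is indeed VI.

D minor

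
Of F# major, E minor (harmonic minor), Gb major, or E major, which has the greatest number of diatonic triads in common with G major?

E minor

Triads of G major: G major (I), A minor (ii), B minor (iii), C major (IV), D major (V), E minor (vi), F# diminished (vii°).
F# major shares 0: none.
E minor (harmonic minor) shares 4: Am, C, Em, F#dim.
Gb major shares 0: none.
E major shares 0: none.
The most common triads (4) are shared with E minor.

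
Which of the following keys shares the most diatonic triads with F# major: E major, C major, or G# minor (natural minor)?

G# minor

Triads of F# major: F# (I), G#m (ii), A#m (iii), B (IV), C# (V), D#m (vi), E#dim (vii°).
E major shares 2: G#m, B.
C major shares 0: none.
G# minor (natural minor) shares 4: F#, G#m, B, D#m.
The most common triads (4) are shared with G# minor.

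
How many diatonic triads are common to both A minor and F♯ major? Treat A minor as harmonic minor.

0

Diatonic triads of A minor (harmonic minor): Am (i), Bdim (ii°), Caug (III+), Dm (iv), E (V), F (VI), G♯dim (vii°).
Diatonic triads of F♯ major: F♯ (I), G♯m (ii), A♯m (iii), B (IV), C♯ (V), D♯m (vi), E♯dim (vii°).
No triad has the same root and quality in both keys.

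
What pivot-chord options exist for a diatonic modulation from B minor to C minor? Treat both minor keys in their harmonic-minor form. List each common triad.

Triads in B minor (harmonic minor): B minor (i), C# diminished (ii°), D augmented (III+), E minor (iv), F# major (V), G major (VI), A# diminished (vii°).
Triads in C minor (harmonic minor): C minor (i), D diminished (ii°), Eb augmented (III+), F minor (iv), G major (V), Ab major (VI), B diminished (vii°).
Shared triads with their functions: G major (VI in B minor, V in C minor).

G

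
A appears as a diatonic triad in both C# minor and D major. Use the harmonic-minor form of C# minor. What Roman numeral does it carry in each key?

The scale of C# minor (harmonic minor) is C# D# E F# G# A B#; A is degree 6, and the triad built there (A-C#-E) is major, so it is VI.
The scale of D major is D E F# G A B C#; A is degree 5, and the triad built there (A-C#-E) is major, so it is V.

VI in C# minor; V in D major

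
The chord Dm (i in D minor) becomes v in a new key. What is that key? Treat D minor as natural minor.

The numeral v denotes a minor triad on scale degree 5. With D on degree 5, the tonic of the new key is G.
Degree 5 carries a minor triad in natural-minor keys, so the destination is G minor.
Check: the diatonic triads of G minor (natural minor) are Gm (i), Adim (ii°), Bb (III), Cm (iv), Dm (v), Eb (VI), F (VII) — Dm is indeed v.

G minor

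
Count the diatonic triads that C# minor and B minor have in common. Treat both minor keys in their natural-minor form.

Diatonic triads of C# minor (natural minor): C#m (i), D#dim (ii°), E (III), F#m (iv), G#m (v), A (VI), B (VII).
Diatonic triads of B minor (natural minor): Bm (i), C#dim (ii°), D (III), Em (iv), F#m (v), G (VI), A (VII).
Matching root and quality in both lists: F#m, A.
That gives 2 common triads.

2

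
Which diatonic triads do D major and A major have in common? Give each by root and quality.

D, F♯m, A, Bm

Triads in D major: D major (I), E minor (ii), F♯ minor (iii), G major (IV), A major (V), B minor (vi), C♯ diminished (vii°).
Triads in A major: A major (I), B minor (ii), C♯ minor (iii), D major (IV), E major (V), F♯ minor (vi), G♯ diminished (vii°).
Shared triads with their functions: D major (I in D major, IV in A major); F♯ minor (iii in D major, vi in A major); A major (V in D major, I in A major); B minor (vi in D major, ii in A major).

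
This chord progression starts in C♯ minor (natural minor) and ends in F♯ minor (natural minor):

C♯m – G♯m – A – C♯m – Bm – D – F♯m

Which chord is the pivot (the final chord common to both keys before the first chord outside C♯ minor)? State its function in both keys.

Chords diatonic to C♯ minor: C♯m, D♯dim, E, F♯m, G♯m, A, B.
Reading the progression, the first chord not in that set is Bm, so the modulation leaves C♯ minor there.
The chord immediately before Bm is C♯m, which is diatonic to both keys: i in C♯ minor and v in F♯ minor.

C♯m — i in C♯ minor, v in F♯ minor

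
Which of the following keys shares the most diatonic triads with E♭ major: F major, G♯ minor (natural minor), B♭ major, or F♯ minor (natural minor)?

Triads of E♭ major: E♭ (I), Fm (ii), Gm (iii), A♭ (IV), B♭ (V), Cm (vi), Ddim (vii°).
F major shares 2: Gm, B♭.
G♯ minor (natural minor) shares 0: none.
B♭ major shares 4: E♭, Gm, B♭, Cm.
F♯ minor (natural minor) shares 0: none.
The most common triads (4) are shared with B♭ major.

B♭ major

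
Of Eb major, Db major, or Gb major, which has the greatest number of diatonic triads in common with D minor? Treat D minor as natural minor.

Triads of D minor (natural minor): Dm (i), Edim (ii°), F (III), Gm (iv), Am (v), Bb (VI), C (VII).
Eb major shares 2: Gm, Bb.
Db major shares 0: none.
Gb major shares 0: none.
The most common triads (2) are shared with Eb major.

Eb major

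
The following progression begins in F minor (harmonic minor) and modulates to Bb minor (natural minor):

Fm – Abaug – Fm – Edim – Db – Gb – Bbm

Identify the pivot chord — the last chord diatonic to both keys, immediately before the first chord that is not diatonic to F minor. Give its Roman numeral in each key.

Chords diatonic to F minor: Fm, Gdim, Abaug, Bbm, C, Db, Edim.
Reading the progression, the first chord not in that set is Gb, so the modulation leaves F minor there.
The chord immediately before Gb is Db, which is diatonic to both keys: VI in F minor and III in Bb minor.

Db — VI in F minor, III in Bb minor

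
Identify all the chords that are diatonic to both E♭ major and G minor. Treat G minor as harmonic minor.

E♭, Gm, Cm

Triads in E♭ major: E♭ (I), Fm (ii), Gm (iii), A♭ (IV), B♭ (V), Cm (vi), Ddim (vii°).
Triads in G minor (harmonic minor): Gm (i), Adim (ii°), B♭aug (III+), Cm (iv), D (V), E♭ (VI), F♯dim (vii°).
Shared triads with their functions: E♭ (I in E♭ major, VI in G minor); Gm (iii in E♭ major, i in G minor); Cm (vi in E♭ major, iv in G minor).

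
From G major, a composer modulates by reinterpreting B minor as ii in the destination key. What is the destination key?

A major

The numeral ii denotes a minor triad on scale degree 2. With B on degree 2, the tonic of the new key is A.
Degree 2 carries a minor triad in major keys, so the destination is A major.
Check: the diatonic triads of A major are A (I), Bm (ii), C♯m (iii), D (IV), E (V), F♯m (vi), G♯dim (vii°) — B minor is indeed ii.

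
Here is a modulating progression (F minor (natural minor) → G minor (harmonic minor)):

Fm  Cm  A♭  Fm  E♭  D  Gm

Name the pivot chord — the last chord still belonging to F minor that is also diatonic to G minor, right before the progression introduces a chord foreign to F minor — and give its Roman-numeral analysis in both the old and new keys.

E♭ — VII in F minor, VI in G minor

Chords diatonic to F minor: Fm, Gdim, A♭, B♭m, Cm, D♭, E♭.
Reading the progression, the first chord not in that set is D, so the modulation leaves F minor there.
The chord immediately before D is E♭, which is diatonic to both keys: VII in F minor and VI in G minor.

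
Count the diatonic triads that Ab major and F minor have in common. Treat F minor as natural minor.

7

Diatonic triads of Ab major: Ab major (I), Bb minor (ii), C minor (iii), Db major (IV), Eb major (V), F minor (vi), G diminished (vii°).
Diatonic triads of F minor (natural minor): F minor (i), G diminished (ii°), Ab major (III), Bb minor (iv), C minor (v), Db major (VI), Eb major (VII).
Matching root and quality in both lists: Ab major, Bb minor, C minor, Db major, Eb major, F minor, G diminished.
That gives 7 common triads.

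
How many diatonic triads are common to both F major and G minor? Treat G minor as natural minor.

Diatonic triads of F major: F major (I), G minor (ii), A minor (iii), Bb major (IV), C major (V), D minor (vi), E diminished (vii°).
Diatonic triads of G minor (natural minor): G minor (i), A diminished (ii°), Bb major (III), C minor (iv), D minor (v), Eb major (VI), F major (VII).
Matching root and quality in both lists: F major, G minor, Bb major, D minor.
That gives 4 common triads.

4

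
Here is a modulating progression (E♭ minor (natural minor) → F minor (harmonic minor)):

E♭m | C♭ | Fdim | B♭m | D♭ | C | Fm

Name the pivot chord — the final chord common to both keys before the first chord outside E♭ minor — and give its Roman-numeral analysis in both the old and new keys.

Chords diatonic to E♭ minor: E♭m, Fdim, G♭, A♭m, B♭m, C♭, D♭.
Reading the progression, the first chord not in that set is C, so the modulation leaves E♭ minor there.
The chord immediately before C is D♭, which is diatonic to both keys: VII in E♭ minor and VI in F minor.

D♭ — VII in E♭ minor, VI in F minor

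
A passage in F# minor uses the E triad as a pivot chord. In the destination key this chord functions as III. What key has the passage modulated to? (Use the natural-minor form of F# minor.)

C# minor

The numeral III denotes a major triad on scale degree 3. With E on degree 3, the tonic of the new key is C#.
Degree 3 carries a major triad in natural-minor keys, so the destination is C# minor.
Check: the diatonic triads of C# minor (natural minor) are C#m (i), D#dim (ii°), E (III), F#m (iv), G#m (v), A (VI), B (VII) — E is indeed III.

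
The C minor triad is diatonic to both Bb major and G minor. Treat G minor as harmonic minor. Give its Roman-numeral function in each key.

The scale of Bb major is Bb C D Eb F G A; C is degree 2, and the triad built there (C-Eb-G) is minor, so it is ii.
The scale of G minor (harmonic minor) is G A Bb C D Eb F#; C is degree 4, and the triad built there (C-Eb-G) is minor, so it is iv.

ii in Bb major; iv in G minor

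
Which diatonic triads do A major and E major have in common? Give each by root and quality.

Triads in A major: A (I), Bm (ii), C#m (iii), D (IV), E (V), F#m (vi), G#dim (vii°).
Triads in E major: E (I), F#m (ii), G#m (iii), A (IV), B (V), C#m (vi), D#dim (vii°).
Shared triads with their functions: A (I in A major, IV in E major); C#m (iii in A major, vi in E major); E (V in A major, I in E major); F#m (vi in A major, ii in E major).

A, C#m, E, F#m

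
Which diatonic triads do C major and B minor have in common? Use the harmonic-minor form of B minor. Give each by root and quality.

Triads in C major: C (I), Dm (ii), Em (iii), F (IV), G (V), Am (vi), Bdim (vii°).
Triads in B minor (harmonic minor): Bm (i), C#dim (ii°), Daug (III+), Em (iv), F# (V), G (VI), A#dim (vii°).
Shared triads with their functions: Em (iii in C major, iv in B minor); G (V in C major, VI in B minor).

Em, G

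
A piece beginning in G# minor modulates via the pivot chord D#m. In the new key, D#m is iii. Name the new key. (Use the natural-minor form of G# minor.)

B major

The numeral iii denotes a minor triad on scale degree 3. With D# on degree 3, the tonic of the new key is B.
Degree 3 carries a minor triad in major keys, so the destination is B major.
Check: the diatonic triads of B major are B (I), C#m (ii), D#m (iii), E (IV), F# (V), G#m (vi), A#dim (vii°) — D#m is indeed iii.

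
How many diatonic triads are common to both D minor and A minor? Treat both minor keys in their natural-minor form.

Diatonic triads of D minor (natural minor): Dm (i), Edim (ii°), F (III), Gm (iv), Am (v), B♭ (VI), C (VII).
Diatonic triads of A minor (natural minor): Am (i), Bdim (ii°), C (III), Dm (iv), Em (v), F (VI), G (VII).
Matching root and quality in both lists: Dm, F, Am, C.
That gives 4 common triads.

4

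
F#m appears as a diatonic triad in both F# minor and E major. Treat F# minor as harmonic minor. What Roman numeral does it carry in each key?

i in F# minor; ii in E major

The scale of F# minor (harmonic minor) is F# G# A B C# D E#; F# is degree 1, and the triad built there (F#-A-C#) is minor, so it is i.
The scale of E major is E F# G# A B C# D#; F# is degree 2, and the triad built there (F#-A-C#) is minor, so it is ii.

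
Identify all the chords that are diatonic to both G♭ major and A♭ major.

Triads in G♭ major: G♭ (I), A♭m (ii), B♭m (iii), C♭ (IV), D♭ (V), E♭m (vi), Fdim (vii°).
Triads in A♭ major: A♭ (I), B♭m (ii), Cm (iii), D♭ (IV), E♭ (V), Fm (vi), Gdim (vii°).
Shared triads with their functions: B♭m (iii in G♭ major, ii in A♭ major); D♭ (V in G♭ major, IV in A♭ major).

B♭m, D♭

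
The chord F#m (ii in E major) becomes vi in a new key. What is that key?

The numeral vi denotes a minor triad on scale degree 6. With F# on degree 6, the tonic of the new key is A.
Degree 6 carries a minor triad in major keys, so the destination is A major.
Check: the diatonic triads of A major are A (I), Bm (ii), C#m (iii), D (IV), E (V), F#m (vi), G#dim (vii°) — F#m is indeed vi.

A major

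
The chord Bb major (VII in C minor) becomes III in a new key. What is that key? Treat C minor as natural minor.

The numeral III denotes a major triad on scale degree 3. With Bb on degree 3, the tonic of the new key is G.
Degree 3 carries a major triad in natural-minor keys, so the destination is G minor.
Check: the diatonic triads of G minor (natural minor) are Gm (i), Adim (ii°), Bb (III), Cm (iv), Dm (v), Eb (VI), F (VII) — Bb major is indeed III.

G minor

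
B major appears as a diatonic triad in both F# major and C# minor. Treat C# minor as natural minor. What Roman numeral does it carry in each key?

The scale of F# major is F# G# A# B C# D# E#; B is degree 4, and the triad built there (B-D#-F#) is major, so it is IV.
The scale of C# minor (natural minor) is C# D# E F# G# A B; B is degree 7, and the triad built there (B-D#-F#) is major, so it is VII.

IV in F# major; VII in C# minor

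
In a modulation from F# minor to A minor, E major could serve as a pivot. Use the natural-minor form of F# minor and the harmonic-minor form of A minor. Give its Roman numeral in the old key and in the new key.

The scale of F# minor (natural minor) is F# G# A B C# D E; E is degree 7, and the triad built there (E-G#-B) is major, so it is VII.
The scale of A minor (harmonic minor) is A B C D E F G#; E is degree 5, and the triad built there (E-G#-B) is major, so it is V.

VII in F# minor; V in A minor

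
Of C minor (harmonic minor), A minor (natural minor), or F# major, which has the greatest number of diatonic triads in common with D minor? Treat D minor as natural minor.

A minor

Triads of D minor (natural minor): Dm (i), Edim (ii°), F (III), Gm (iv), Am (v), Bb (VI), C (VII).
C minor (harmonic minor) shares 0: none.
A minor (natural minor) shares 4: Dm, F, Am, C.
F# major shares 0: none.
The most common triads (4) are shared with A minor.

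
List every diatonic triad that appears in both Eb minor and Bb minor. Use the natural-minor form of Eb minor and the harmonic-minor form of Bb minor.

Ebm, Gb, Bbm

Triads in Eb minor (natural minor): Ebm (i), Fdim (ii°), Gb (III), Abm (iv), Bbm (v), Cb (VI), Db (VII).
Triads in Bb minor (harmonic minor): Bbm (i), Cdim (ii°), Dbaug (III+), Ebm (iv), F (V), Gb (VI), Adim (vii°).
Shared triads with their functions: Ebm (i in Eb minor, iv in Bb minor); Gb (III in Eb minor, VI in Bb minor); Bbm (v in Eb minor, i in Bb minor).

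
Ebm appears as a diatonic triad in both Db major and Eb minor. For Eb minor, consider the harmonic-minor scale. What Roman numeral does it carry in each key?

ii in Db major; i in Eb minor

The scale of Db major is Db Eb F Gb Ab Bb C; Eb is degree 2, and the triad built there (Eb-Gb-Bb) is minor, so it is ii.
The scale of Eb minor (harmonic minor) is Eb F Gb Ab Bb Cb D; Eb is degree 1, and the triad built there (Eb-Gb-Bb) is minor, so it is i.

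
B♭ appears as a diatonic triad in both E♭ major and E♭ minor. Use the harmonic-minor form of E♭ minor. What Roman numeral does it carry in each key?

The scale of E♭ major is E♭ F G A♭ B♭ C D; B♭ is degree 5, and the triad built there (B♭-D-F) is major, so it is V.
The scale of E♭ minor (harmonic minor) is E♭ F G♭ A♭ B♭ C♭ D; B♭ is degree 5, and the triad built there (B♭-D-F) is major, so it is V.

V in E♭ major; V in E♭ minor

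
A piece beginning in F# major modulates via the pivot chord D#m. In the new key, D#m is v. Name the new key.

G# minor

The numeral v denotes a minor triad on scale degree 5. With D# on degree 5, the tonic of the new key is G#.
Degree 5 carries a minor triad in natural-minor keys, so the destination is G# minor.
Check: the diatonic triads of G# minor (natural minor) are G#m (i), A#dim (ii°), B (III), C#m (iv), D#m (v), E (VI), F# (VII) — D#m is indeed v.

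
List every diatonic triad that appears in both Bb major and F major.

Triads in Bb major: Bb major (I), C minor (ii), D minor (iii), Eb major (IV), F major (V), G minor (vi), A diminished (vii°).
Triads in F major: F major (I), G minor (ii), A minor (iii), Bb major (IV), C major (V), D minor (vi), E diminished (vii°).
Shared triads with their functions: Bb major (I in Bb major, IV in F major); D minor (iii in Bb major, vi in F major); F major (V in Bb major, I in F major); G minor (vi in Bb major, ii in F major).

Bb, Dm, F, Gm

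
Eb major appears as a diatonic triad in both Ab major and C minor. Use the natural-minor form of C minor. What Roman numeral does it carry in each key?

V in Ab major; III in C minor

The scale of Ab major is Ab Bb C Db Eb F G; Eb is degree 5, and the triad built there (Eb-G-Bb) is major, so it is V.
The scale of C minor (natural minor) is C D Eb F G Ab Bb; Eb is degree 3, and the triad built there (Eb-G-Bb) is major, so it is III.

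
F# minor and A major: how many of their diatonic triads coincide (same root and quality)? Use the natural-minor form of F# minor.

Diatonic triads of F# minor (natural minor): F# minor (i), G# diminished (ii°), A major (III), B minor (iv), C# minor (v), D major (VI), E major (VII).
Diatonic triads of A major: A major (I), B minor (ii), C# minor (iii), D major (IV), E major (V), F# minor (vi), G# diminished (vii°).
Matching root and quality in both lists: F# minor, G# diminished, A major, B minor, C# minor, D major, E major.
That gives 7 common triads.

7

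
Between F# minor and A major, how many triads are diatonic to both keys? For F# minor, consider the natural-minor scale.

7

Diatonic triads of F# minor (natural minor): F#m (i), G#dim (ii°), A (III), Bm (iv), C#m (v), D (VI), E (VII).
Diatonic triads of A major: A (I), Bm (ii), C#m (iii), D (IV), E (V), F#m (vi), G#dim (vii°).
Matching root and quality in both lists: F#m, G#dim, A, Bm, C#m, D, E.
That gives 7 common triads.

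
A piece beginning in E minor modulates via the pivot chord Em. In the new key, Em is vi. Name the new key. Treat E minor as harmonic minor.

The numeral vi denotes a minor triad on scale degree 6. With E on degree 6, the tonic of the new key is G.
Degree 6 carries a minor triad in major keys, so the destination is G major.
Check: the diatonic triads of G major are G (I), Am (ii), Bm (iii), C (IV), D (V), Em (vi), F#dim (vii°) — Em is indeed vi.

G major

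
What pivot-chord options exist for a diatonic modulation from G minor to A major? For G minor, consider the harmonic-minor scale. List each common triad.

D

Triads in G minor (harmonic minor): G minor (i), A diminished (ii°), Bb augmented (III+), C minor (iv), D major (V), Eb major (VI), F# diminished (vii°).
Triads in A major: A major (I), B minor (ii), C# minor (iii), D major (IV), E major (V), F# minor (vi), G# diminished (vii°).
Shared triads with their functions: D major (V in G minor, IV in A major).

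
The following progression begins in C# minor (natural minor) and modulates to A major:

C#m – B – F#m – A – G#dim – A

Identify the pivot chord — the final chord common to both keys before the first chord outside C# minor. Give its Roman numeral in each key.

Chords diatonic to C# minor: C#m, D#dim, E, F#m, G#m, A, B.
Reading the progression, the first chord not in that set is G#dim, so the modulation leaves C# minor there.
The chord immediately before G#dim is A, which is diatonic to both keys: VI in C# minor and I in A major.

A — VI in C# minor, I in A major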